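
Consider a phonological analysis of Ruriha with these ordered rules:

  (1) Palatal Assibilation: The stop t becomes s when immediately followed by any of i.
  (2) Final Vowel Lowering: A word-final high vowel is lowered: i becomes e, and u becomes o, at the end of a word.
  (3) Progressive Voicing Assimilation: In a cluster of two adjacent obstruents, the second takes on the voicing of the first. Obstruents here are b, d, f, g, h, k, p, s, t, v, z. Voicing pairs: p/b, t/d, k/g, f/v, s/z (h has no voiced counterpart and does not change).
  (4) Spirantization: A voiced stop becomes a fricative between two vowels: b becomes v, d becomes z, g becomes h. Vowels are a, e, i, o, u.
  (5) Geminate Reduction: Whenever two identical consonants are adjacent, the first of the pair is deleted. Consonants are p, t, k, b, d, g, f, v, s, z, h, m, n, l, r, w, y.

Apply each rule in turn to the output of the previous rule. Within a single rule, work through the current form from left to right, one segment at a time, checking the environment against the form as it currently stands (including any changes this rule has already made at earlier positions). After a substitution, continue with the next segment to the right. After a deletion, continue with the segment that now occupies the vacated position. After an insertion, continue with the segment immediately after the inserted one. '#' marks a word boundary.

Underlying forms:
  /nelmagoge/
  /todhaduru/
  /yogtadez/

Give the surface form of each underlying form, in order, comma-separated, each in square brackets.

/nelmagoge/:
  (1) Palatal Assibilation: no change — [nelmagoge]
  (2) Final Vowel Lowering: no change — [nelmagoge]
  (3) Progressive Voicing Assimilation: no change — [nelmagoge]
  (4) Spirantization: [nelmagoge] → [nelmahohe]
  (5) Geminate Reduction: no change — [nelmahohe]
/todhaduru/:
  (1) Palatal Assibilation: no change — [todhaduru]
  (2) Final Vowel Lowering: [todhaduru] → [todhaduro]
  (3) Progressive Voicing Assimilation: no change — [todhaduro]
  (4) Spirantization: [todhaduro] → [todhazuro]
  (5) Geminate Reduction: no change — [todhazuro]
/yogtadez/:
  (1) Palatal Assibilation: no change — [yogtadez]
  (2) Final Vowel Lowering: no change — [yogtadez]
  (3) Progressive Voicing Assimilation: [yogtadez] → [yogdadez]
  (4) Spirantization: [yogdadez] → [yogdazez]
  (5) Geminate Reduction: no change — [yogdazez]

[nelmahohe], [todhazuro], [yogdazez]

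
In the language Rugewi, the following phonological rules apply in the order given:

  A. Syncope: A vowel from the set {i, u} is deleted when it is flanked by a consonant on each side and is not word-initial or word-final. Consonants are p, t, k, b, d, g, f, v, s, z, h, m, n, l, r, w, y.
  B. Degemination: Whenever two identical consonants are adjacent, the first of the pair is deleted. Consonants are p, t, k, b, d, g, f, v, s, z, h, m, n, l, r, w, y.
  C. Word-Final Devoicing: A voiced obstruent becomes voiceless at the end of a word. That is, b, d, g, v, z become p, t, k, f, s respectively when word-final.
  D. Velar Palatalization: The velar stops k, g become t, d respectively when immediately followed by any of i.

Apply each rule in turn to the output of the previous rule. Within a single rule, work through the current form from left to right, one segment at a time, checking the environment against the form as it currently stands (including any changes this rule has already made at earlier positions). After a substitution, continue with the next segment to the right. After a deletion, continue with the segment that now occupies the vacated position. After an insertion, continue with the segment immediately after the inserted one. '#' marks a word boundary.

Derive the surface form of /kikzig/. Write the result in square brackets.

A Syncope: [kikzig] → [kkzg]
B Degemination: [kkzg] → [kzg]
C Word-Final Devoicing: [kzg] → [kzk]
D Velar Palatalization: no change — [kzk]

[kzk]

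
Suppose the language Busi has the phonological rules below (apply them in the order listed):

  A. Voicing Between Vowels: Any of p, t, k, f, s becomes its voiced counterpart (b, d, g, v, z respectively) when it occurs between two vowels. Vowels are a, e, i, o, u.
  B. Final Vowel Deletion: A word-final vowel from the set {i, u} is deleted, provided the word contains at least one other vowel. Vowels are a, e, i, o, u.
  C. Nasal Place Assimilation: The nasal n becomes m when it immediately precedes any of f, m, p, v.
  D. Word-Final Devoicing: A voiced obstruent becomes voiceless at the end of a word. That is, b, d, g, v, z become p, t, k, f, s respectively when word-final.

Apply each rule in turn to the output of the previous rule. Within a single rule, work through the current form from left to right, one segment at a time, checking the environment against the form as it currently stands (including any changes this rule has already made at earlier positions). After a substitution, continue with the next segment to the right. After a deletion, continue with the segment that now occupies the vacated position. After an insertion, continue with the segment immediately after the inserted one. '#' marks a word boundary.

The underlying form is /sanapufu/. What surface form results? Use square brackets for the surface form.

A Voicing Between Vowels: [sanapufu] → [sanabuvu]
B Final Vowel Deletion: [sanabuvu] → [sanabuv]
C Nasal Place Assimilation: no change — [sanabuv]
D Word-Final Devoicing: [sanabuv] → [sanabuf]

[sanabuf]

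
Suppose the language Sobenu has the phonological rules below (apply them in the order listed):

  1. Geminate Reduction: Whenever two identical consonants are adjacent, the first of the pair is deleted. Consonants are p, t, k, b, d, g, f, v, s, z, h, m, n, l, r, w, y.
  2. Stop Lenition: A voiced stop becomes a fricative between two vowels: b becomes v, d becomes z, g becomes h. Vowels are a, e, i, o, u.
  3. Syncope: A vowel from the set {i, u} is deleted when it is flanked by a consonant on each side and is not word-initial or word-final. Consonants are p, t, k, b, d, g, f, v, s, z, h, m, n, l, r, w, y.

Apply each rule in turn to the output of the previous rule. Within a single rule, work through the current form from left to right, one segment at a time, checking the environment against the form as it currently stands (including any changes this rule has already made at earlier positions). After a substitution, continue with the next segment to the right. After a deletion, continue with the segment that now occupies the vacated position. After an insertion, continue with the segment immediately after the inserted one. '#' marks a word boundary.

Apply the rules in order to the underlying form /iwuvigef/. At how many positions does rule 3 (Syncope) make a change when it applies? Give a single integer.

2

1 Geminate Reduction: no change — [iwuvigef]
2 Stop Lenition: [iwuvigef] → [iwuvihef]
3 Syncope: [iwuvihef] → [iwvhef]
Rule 3 changed 2 position(s).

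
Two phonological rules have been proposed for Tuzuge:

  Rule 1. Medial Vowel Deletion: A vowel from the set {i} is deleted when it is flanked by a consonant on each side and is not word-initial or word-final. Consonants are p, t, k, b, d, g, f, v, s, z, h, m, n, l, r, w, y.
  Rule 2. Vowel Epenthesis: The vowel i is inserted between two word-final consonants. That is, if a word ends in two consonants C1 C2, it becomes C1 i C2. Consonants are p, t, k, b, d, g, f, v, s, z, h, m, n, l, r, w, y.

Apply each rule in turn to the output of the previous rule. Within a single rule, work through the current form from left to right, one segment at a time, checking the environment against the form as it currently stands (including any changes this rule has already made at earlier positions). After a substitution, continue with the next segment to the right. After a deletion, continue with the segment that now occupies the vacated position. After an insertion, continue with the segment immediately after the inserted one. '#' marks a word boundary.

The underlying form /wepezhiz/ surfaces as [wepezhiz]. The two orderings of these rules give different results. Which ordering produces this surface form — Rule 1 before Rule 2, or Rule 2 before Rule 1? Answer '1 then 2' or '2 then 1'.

Order 1 then 2:
  1 Medial Vowel Deletion: [wepezhiz] → [wepezhz]
  2 Vowel Epenthesis: [wepezhz] → [wepezhiz]
  result: [wepezhiz]
Order 2 then 1:
  2 Vowel Epenthesis: no change — [wepezhiz]
  1 Medial Vowel Deletion: [wepezhiz] → [wepezhz]
  result: [wepezhz]

1 then 2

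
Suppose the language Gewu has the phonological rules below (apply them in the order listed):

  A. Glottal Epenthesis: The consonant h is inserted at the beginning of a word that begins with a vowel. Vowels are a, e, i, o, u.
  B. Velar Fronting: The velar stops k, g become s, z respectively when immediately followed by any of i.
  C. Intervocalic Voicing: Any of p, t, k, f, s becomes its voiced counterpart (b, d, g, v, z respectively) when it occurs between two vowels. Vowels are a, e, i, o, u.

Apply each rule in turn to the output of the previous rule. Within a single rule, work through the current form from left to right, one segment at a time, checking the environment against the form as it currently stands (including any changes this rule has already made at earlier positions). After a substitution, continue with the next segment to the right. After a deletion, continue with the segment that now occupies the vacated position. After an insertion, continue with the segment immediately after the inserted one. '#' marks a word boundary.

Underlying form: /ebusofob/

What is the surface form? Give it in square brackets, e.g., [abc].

A Glottal Epenthesis: [ebusofob] → [hebusofob]
B Velar Fronting: no change — [hebusofob]
C Intervocalic Voicing: [hebusofob] → [hebuzovob]

[hebuzovob]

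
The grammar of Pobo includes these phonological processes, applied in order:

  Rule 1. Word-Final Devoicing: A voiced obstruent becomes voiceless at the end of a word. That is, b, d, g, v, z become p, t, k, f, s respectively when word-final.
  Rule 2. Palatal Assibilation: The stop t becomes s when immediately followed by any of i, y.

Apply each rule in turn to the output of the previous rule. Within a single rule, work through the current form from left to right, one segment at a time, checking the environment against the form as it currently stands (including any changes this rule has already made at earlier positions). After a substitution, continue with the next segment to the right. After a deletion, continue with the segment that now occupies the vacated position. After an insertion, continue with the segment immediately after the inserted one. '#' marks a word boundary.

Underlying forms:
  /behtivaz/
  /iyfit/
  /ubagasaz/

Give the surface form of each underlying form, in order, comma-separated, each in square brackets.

[behsivas], [iyfit], [ubagasas]

/behtivaz/:
  Rule 1 Word-Final Devoicing: [behtivaz] → [behtivas]
  Rule 2 Palatal Assibilation: [behtivas] → [behsivas]
/iyfit/:
  Rule 1 Word-Final Devoicing: no change — [iyfit]
  Rule 2 Palatal Assibilation: no change — [iyfit]
/ubagasaz/:
  Rule 1 Word-Final Devoicing: [ubagasaz] → [ubagasas]
  Rule 2 Palatal Assibilation: no change — [ubagasas]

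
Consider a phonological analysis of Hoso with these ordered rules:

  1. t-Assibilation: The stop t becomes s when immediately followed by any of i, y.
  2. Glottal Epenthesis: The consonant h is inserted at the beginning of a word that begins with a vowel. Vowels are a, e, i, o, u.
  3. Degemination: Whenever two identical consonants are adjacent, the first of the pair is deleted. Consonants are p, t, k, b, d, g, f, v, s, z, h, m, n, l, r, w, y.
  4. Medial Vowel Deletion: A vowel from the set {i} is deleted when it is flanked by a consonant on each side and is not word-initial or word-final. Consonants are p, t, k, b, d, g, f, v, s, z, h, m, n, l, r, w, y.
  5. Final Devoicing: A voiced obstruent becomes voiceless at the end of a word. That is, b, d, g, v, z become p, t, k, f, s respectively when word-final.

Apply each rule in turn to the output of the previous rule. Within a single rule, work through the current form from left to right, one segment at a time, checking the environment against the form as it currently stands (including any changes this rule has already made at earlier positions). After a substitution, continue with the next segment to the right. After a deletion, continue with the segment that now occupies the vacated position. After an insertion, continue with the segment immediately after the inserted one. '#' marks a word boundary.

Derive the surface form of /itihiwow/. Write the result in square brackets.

1 t-Assibilation: [itihiwow] → [isihiwow]
2 Glottal Epenthesis: [isihiwow] → [hisihiwow]
3 Degemination: no change — [hisihiwow]
4 Medial Vowel Deletion: [hisihiwow] → [hshwow]
5 Final Devoicing: no change — [hshwow]

[hshwow]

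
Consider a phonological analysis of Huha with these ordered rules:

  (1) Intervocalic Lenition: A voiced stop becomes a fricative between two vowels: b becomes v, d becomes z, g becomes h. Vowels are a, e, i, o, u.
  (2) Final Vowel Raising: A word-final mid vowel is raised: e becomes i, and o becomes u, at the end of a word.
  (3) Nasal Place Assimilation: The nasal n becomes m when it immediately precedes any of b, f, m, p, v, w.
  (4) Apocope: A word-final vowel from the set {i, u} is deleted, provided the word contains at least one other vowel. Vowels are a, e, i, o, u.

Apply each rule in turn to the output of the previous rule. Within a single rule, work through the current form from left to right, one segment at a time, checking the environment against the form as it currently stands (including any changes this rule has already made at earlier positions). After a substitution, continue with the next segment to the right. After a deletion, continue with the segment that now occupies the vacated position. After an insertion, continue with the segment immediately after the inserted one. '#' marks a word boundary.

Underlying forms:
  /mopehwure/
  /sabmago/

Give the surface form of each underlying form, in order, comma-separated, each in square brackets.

[mopehwur], [sabmah]

/mopehwure/:
  (1) Intervocalic Lenition: no change — [mopehwure]
  (2) Final Vowel Raising: [mopehwure] → [mopehwuri]
  (3) Nasal Place Assimilation: no change — [mopehwuri]
  (4) Apocope: [mopehwuri] → [mopehwur]
/sabmago/:
  (1) Intervocalic Lenition: [sabmago] → [sabmaho]
  (2) Final Vowel Raising: [sabmaho] → [sabmahu]
  (3) Nasal Place Assimilation: no change — [sabmahu]
  (4) Apocope: [sabmahu] → [sabmah]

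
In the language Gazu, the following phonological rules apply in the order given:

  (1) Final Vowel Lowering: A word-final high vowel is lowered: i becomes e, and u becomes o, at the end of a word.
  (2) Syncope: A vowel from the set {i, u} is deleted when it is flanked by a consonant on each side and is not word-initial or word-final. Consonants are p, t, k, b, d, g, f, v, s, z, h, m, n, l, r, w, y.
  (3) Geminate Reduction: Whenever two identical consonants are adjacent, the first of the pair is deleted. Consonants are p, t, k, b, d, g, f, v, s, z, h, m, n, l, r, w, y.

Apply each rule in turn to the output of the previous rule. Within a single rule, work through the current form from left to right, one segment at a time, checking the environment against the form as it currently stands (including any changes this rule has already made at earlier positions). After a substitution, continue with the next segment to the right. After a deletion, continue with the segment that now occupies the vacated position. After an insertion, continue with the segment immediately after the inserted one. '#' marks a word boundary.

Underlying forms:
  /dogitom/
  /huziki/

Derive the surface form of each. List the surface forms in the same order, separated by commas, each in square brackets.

[dogtom], [hzke]

/dogitom/:
  (1) Final Vowel Lowering: no change — [dogitom]
  (2) Syncope: [dogitom] → [dogtom]
  (3) Geminate Reduction: no change — [dogtom]
/huziki/:
  (1) Final Vowel Lowering: [huziki] → [huzike]
  (2) Syncope: [huzike] → [hzke]
  (3) Geminate Reduction: no change — [hzke]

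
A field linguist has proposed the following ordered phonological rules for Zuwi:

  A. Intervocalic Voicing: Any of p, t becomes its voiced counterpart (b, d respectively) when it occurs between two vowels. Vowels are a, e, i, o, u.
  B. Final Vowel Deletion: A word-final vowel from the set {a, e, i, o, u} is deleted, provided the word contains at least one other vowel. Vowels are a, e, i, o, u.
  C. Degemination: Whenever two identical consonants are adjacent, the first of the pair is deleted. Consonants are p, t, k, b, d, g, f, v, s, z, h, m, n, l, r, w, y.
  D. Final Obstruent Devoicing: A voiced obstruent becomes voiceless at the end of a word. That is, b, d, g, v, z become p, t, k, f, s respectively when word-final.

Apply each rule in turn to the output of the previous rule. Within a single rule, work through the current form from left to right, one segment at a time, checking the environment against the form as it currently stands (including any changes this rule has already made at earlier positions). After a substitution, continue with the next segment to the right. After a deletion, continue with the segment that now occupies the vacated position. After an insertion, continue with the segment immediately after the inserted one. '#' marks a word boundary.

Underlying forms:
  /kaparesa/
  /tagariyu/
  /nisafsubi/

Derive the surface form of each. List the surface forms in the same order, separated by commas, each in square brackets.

[kabares], [tagariy], [nisafsup]

/kaparesa/:
  A Intervocalic Voicing: [kaparesa] → [kabaresa]
  B Final Vowel Deletion: [kabaresa] → [kabares]
  C Degemination: no change — [kabares]
  D Final Obstruent Devoicing: no change — [kabares]
/tagariyu/:
  A Intervocalic Voicing: no change — [tagariyu]
  B Final Vowel Deletion: [tagariyu] → [tagariy]
  C Degemination: no change — [tagariy]
  D Final Obstruent Devoicing: no change — [tagariy]
/nisafsubi/:
  A Intervocalic Voicing: no change — [nisafsubi]
  B Final Vowel Deletion: [nisafsubi] → [nisafsub]
  C Degemination: no change — [nisafsub]
  D Final Obstruent Devoicing: [nisafsub] → [nisafsup]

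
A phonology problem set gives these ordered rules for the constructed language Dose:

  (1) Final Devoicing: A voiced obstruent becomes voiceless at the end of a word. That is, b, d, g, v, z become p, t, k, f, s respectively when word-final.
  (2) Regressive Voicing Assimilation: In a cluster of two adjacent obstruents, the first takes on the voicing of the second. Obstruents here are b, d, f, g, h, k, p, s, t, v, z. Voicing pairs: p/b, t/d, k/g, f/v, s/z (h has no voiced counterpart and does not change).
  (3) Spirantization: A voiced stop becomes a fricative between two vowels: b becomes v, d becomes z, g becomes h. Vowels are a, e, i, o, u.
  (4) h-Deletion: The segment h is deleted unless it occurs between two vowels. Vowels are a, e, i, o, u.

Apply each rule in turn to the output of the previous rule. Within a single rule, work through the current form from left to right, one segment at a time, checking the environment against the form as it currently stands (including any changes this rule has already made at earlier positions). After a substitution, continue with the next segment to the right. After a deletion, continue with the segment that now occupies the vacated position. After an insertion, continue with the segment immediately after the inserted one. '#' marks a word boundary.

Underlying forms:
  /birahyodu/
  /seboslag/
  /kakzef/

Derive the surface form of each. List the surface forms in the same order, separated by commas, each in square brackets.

[birayozu], [sevoslak], [kagzef]

/birahyodu/:
  (1) Final Devoicing: no change — [birahyodu]
  (2) Regressive Voicing Assimilation: no change — [birahyodu]
  (3) Spirantization: [birahyodu] → [birahyozu]
  (4) h-Deletion: [birahyozu] → [birayozu]
/seboslag/:
  (1) Final Devoicing: [seboslag] → [seboslak]
  (2) Regressive Voicing Assimilation: no change — [seboslak]
  (3) Spirantization: [seboslak] → [sevoslak]
  (4) h-Deletion: no change — [sevoslak]
/kakzef/:
  (1) Final Devoicing: no change — [kakzef]
  (2) Regressive Voicing Assimilation: [kakzef] → [kagzef]
  (3) Spirantization: no change — [kagzef]
  (4) h-Deletion: no change — [kagzef]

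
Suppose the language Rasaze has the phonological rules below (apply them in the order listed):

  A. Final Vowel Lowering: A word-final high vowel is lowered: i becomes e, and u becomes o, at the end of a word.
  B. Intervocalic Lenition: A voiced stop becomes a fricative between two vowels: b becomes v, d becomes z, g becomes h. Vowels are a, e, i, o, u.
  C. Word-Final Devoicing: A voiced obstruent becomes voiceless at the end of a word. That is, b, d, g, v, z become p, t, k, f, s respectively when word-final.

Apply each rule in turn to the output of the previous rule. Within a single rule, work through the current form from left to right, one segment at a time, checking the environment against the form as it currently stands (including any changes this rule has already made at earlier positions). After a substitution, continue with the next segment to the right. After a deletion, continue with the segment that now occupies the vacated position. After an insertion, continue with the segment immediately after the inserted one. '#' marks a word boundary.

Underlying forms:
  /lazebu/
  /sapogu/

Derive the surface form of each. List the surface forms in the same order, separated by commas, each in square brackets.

[lazevo], [sapoho]

/lazebu/:
  A Final Vowel Lowering: [lazebu] → [lazebo]
  B Intervocalic Lenition: [lazebo] → [lazevo]
  C Word-Final Devoicing: no change — [lazevo]
/sapogu/:
  A Final Vowel Lowering: [sapogu] → [sapogo]
  B Intervocalic Lenition: [sapogo] → [sapoho]
  C Word-Final Devoicing: no change — [sapoho]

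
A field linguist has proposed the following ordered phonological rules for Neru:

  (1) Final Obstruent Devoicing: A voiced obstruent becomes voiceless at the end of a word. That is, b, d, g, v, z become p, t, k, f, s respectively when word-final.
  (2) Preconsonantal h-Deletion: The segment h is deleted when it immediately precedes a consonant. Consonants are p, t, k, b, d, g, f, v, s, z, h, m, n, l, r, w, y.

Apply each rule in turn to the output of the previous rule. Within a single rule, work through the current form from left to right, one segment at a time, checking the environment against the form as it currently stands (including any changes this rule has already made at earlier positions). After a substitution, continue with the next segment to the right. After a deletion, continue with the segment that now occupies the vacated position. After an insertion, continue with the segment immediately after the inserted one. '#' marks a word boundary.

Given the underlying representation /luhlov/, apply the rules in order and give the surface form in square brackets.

(1) Final Obstruent Devoicing: [luhlov] → [luhlof]
(2) Preconsonantal h-Deletion: [luhlof] → [lulof]

[lulof]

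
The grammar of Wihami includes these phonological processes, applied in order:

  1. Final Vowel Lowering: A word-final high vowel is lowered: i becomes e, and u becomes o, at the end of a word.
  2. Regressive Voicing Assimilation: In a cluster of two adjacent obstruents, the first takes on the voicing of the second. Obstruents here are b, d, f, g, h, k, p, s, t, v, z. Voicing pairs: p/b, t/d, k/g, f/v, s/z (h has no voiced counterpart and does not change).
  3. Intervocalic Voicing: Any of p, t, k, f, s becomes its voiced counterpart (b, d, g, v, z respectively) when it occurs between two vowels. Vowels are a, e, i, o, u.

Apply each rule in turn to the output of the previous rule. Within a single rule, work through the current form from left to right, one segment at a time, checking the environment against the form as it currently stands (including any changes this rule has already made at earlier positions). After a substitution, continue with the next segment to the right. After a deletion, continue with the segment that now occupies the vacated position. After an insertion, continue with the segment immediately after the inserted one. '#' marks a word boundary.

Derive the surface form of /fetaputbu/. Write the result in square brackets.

1 Final Vowel Lowering: [fetaputbu] → [fetaputbo]
2 Regressive Voicing Assimilation: [fetaputbo] → [fetapudbo]
3 Intervocalic Voicing: [fetapudbo] → [fedabudbo]

[fedabudbo]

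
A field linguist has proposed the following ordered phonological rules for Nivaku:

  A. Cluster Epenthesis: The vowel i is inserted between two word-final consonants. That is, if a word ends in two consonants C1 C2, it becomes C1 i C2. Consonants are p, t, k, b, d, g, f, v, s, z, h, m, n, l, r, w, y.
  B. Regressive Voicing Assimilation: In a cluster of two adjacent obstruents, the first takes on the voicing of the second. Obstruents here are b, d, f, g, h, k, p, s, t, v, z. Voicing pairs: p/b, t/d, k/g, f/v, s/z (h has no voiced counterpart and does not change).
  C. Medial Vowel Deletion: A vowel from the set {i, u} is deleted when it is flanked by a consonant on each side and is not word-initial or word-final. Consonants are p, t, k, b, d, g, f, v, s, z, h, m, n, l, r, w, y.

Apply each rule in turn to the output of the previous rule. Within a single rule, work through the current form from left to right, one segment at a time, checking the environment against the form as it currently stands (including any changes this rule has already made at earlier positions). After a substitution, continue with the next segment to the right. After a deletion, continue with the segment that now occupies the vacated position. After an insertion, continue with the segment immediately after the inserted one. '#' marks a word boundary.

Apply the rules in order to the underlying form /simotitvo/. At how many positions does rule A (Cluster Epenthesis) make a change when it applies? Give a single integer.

0

A Cluster Epenthesis: no change — [simotitvo]
B Regressive Voicing Assimilation: [simotitvo] → [simotidvo]
C Medial Vowel Deletion: [simotidvo] → [smotdvo]
Rule A changed 0 position(s).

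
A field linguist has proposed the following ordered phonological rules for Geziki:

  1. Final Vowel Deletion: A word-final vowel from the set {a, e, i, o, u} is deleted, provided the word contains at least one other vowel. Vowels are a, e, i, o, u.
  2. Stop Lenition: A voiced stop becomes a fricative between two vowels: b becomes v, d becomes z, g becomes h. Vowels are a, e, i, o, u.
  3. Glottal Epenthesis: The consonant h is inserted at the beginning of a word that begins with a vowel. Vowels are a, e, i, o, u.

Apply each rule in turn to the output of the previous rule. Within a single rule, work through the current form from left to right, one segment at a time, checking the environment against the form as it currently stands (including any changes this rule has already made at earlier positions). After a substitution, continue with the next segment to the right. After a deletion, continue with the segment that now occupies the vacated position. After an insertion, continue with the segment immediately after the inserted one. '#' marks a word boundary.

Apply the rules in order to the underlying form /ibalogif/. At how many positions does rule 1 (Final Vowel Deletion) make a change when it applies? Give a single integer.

0

1 Final Vowel Deletion: no change — [ibalogif]
2 Stop Lenition: [ibalogif] → [ivalohif]
3 Glottal Epenthesis: [ivalohif] → [hivalohif]
Rule 1 changed 0 position(s).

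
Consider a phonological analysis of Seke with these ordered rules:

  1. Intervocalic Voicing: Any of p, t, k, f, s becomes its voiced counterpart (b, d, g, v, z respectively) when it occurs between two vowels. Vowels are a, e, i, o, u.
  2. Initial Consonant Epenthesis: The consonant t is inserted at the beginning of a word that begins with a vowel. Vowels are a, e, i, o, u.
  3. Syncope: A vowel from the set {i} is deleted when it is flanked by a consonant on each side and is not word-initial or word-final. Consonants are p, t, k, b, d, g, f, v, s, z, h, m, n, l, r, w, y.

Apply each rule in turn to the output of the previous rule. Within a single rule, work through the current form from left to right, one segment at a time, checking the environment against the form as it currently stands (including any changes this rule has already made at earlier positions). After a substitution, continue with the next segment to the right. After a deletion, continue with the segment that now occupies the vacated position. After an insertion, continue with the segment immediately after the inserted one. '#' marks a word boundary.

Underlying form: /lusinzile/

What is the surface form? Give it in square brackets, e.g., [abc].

[luznzle]

1 Intervocalic Voicing: [lusinzile] → [luzinzile]
2 Initial Consonant Epenthesis: no change — [luzinzile]
3 Syncope: [luzinzile] → [luznzle]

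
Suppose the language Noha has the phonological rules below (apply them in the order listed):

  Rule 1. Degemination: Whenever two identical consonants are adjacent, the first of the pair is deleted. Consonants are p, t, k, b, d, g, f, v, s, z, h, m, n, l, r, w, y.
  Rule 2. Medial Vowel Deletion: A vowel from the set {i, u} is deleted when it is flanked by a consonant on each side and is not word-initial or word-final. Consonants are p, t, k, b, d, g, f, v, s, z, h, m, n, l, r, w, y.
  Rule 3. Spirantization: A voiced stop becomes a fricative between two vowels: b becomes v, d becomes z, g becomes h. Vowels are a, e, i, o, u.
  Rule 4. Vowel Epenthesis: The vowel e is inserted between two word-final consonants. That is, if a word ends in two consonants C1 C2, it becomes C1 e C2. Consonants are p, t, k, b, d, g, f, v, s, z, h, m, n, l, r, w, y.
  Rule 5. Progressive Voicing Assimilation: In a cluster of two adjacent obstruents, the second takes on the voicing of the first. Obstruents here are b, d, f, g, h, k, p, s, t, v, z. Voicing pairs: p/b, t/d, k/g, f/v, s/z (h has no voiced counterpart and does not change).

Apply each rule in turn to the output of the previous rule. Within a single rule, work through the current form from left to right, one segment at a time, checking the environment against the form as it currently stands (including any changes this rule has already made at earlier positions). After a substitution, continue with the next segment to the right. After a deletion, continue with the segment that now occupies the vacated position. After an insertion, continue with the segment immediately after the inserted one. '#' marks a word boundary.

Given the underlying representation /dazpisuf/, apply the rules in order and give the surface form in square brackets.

[dazbzef]

Rule 1 Degemination: no change — [dazpisuf]
Rule 2 Medial Vowel Deletion: [dazpisuf] → [dazpsf]
Rule 3 Spirantization: no change — [dazpsf]
Rule 4 Vowel Epenthesis: [dazpsf] → [dazpsef]
Rule 5 Progressive Voicing Assimilation: [dazpsef] → [dazbzef]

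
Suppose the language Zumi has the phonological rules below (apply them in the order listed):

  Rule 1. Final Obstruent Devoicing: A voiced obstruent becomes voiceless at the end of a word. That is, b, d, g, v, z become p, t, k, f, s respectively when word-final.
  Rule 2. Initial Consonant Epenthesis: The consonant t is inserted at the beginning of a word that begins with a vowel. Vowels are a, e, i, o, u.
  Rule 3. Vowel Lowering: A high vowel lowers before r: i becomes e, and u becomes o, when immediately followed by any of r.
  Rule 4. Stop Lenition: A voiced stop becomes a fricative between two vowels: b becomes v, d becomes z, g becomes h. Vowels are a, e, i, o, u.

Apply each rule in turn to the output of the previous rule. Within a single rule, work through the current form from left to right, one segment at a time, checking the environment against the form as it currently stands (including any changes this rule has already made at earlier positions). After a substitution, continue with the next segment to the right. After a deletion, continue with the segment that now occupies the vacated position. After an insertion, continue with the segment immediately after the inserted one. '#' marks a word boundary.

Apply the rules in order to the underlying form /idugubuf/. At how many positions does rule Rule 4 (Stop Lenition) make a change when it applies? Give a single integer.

Rule 1 Final Obstruent Devoicing: no change — [idugubuf]
Rule 2 Initial Consonant Epenthesis: [idugubuf] → [tidugubuf]
Rule 3 Vowel Lowering: no change — [tidugubuf]
Rule 4 Stop Lenition: [tidugubuf] → [tizuhuvuf]
Rule Rule 4 changed 3 position(s).

3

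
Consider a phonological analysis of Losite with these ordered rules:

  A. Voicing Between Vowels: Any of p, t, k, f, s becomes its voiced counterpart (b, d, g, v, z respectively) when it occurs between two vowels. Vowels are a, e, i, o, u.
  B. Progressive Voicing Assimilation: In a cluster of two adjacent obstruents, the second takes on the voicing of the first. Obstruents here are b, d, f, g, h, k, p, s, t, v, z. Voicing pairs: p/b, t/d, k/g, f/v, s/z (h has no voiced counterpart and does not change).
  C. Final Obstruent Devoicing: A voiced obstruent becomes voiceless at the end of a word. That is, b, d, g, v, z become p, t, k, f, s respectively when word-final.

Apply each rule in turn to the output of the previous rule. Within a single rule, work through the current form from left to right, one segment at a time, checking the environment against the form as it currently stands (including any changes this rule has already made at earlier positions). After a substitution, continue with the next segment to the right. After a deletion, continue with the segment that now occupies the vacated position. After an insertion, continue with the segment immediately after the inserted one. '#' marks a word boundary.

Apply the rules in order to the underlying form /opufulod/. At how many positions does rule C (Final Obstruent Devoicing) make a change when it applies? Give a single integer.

A Voicing Between Vowels: [opufulod] → [obuvulod]
B Progressive Voicing Assimilation: no change — [obuvulod]
C Final Obstruent Devoicing: [obuvulod] → [obuvulot]
Rule C changed 1 position(s).

1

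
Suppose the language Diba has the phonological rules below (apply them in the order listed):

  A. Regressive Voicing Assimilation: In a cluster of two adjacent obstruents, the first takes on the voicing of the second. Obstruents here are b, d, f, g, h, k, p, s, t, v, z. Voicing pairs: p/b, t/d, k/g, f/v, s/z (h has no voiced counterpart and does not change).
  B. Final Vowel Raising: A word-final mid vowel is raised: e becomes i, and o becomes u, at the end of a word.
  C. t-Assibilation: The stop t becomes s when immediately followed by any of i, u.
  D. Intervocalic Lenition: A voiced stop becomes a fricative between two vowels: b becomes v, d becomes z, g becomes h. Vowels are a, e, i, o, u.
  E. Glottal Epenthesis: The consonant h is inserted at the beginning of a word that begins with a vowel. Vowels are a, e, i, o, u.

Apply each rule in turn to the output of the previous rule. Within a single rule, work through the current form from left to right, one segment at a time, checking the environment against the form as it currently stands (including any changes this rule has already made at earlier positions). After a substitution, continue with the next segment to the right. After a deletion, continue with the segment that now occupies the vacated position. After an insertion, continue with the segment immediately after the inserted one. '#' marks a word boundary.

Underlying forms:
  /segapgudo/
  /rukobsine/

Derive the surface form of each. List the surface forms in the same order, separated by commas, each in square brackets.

/segapgudo/:
  A Regressive Voicing Assimilation: [segapgudo] → [segabgudo]
  B Final Vowel Raising: [segabgudo] → [segabgudu]
  C t-Assibilation: no change — [segabgudu]
  D Intervocalic Lenition: [segabgudu] → [sehabguzu]
  E Glottal Epenthesis: no change — [sehabguzu]
/rukobsine/:
  A Regressive Voicing Assimilation: [rukobsine] → [rukopsine]
  B Final Vowel Raising: [rukopsine] → [rukopsini]
  C t-Assibilation: no change — [rukopsini]
  D Intervocalic Lenition: no change — [rukopsini]
  E Glottal Epenthesis: no change — [rukopsini]

[sehabguzu], [rukopsini]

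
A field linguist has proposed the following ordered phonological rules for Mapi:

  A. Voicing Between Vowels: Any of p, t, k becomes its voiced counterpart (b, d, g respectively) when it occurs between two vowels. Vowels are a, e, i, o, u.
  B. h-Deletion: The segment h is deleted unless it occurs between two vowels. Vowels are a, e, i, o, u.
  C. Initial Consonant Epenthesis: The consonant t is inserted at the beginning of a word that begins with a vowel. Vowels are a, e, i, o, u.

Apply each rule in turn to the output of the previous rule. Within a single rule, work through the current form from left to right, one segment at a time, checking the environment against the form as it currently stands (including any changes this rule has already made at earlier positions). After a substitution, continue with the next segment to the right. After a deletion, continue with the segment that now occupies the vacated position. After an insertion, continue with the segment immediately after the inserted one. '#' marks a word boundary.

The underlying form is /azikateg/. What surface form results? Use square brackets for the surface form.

[tazigadeg]

A Voicing Between Vowels: [azikateg] → [azigadeg]
B h-Deletion: no change — [azigadeg]
C Initial Consonant Epenthesis: [azigadeg] → [tazigadeg]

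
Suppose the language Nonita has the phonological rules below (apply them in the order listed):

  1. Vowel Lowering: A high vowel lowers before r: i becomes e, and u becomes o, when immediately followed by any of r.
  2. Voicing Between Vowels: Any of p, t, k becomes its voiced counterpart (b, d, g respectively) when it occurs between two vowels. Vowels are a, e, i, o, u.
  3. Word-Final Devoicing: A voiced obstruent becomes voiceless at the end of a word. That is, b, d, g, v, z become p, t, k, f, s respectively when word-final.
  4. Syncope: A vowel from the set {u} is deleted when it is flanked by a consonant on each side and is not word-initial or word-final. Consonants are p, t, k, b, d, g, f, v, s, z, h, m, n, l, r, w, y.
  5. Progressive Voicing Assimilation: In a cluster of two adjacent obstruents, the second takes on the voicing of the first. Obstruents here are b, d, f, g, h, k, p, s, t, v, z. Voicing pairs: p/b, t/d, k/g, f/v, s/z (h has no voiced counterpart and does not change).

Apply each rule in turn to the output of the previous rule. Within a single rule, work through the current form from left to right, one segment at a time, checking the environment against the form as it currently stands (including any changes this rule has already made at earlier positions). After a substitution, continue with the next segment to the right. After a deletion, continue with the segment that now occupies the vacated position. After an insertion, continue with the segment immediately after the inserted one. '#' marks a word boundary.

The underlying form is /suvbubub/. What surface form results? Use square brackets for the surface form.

[sfppp]

1 Vowel Lowering: no change — [suvbubub]
2 Voicing Between Vowels: no change — [suvbubub]
3 Word-Final Devoicing: [suvbubub] → [suvbubup]
4 Syncope: [suvbubup] → [svbbp]
5 Progressive Voicing Assimilation: [svbbp] → [sfppp]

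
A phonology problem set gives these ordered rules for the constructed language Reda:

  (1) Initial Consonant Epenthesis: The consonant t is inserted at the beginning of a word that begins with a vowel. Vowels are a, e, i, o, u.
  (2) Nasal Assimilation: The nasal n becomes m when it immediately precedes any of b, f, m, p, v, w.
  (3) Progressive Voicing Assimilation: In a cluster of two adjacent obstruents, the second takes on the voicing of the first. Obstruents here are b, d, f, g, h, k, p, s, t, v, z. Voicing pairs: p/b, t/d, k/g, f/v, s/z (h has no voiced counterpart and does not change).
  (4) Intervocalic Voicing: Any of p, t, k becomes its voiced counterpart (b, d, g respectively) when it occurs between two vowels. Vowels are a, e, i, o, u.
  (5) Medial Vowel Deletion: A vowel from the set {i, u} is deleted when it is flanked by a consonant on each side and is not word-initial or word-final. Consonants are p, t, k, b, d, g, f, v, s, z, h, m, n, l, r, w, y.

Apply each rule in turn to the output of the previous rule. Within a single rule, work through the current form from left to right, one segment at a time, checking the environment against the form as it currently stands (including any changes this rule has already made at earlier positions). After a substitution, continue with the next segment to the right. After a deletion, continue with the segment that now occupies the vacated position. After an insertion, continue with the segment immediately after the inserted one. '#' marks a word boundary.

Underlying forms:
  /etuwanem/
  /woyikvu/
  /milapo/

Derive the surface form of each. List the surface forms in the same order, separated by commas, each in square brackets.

/etuwanem/:
  (1) Initial Consonant Epenthesis: [etuwanem] → [tetuwanem]
  (2) Nasal Assimilation: no change — [tetuwanem]
  (3) Progressive Voicing Assimilation: no change — [tetuwanem]
  (4) Intervocalic Voicing: [tetuwanem] → [teduwanem]
  (5) Medial Vowel Deletion: [teduwanem] → [tedwanem]
/woyikvu/:
  (1) Initial Consonant Epenthesis: no change — [woyikvu]
  (2) Nasal Assimilation: no change — [woyikvu]
  (3) Progressive Voicing Assimilation: [woyikvu] → [woyikfu]
  (4) Intervocalic Voicing: no change — [woyikfu]
  (5) Medial Vowel Deletion: [woyikfu] → [woykfu]
/milapo/:
  (1) Initial Consonant Epenthesis: no change — [milapo]
  (2) Nasal Assimilation: no change — [milapo]
  (3) Progressive Voicing Assimilation: no change — [milapo]
  (4) Intervocalic Voicing: [milapo] → [milabo]
  (5) Medial Vowel Deletion: [milabo] → [mlabo]

[tedwanem], [woykfu], [mlabo]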